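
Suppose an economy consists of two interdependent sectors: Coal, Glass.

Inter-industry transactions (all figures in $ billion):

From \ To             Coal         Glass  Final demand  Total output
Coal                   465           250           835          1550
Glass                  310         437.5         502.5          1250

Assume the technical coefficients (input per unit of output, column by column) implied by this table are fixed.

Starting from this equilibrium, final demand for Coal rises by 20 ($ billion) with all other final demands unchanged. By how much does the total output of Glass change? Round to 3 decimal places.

Δx_G = 9.639

Technical coefficients a_ij = z_ij / X_j:
  a_CC = 465/1550 = 0.30, a_GC = 310/1550 = 0.20
  a_CG = 250/1250 = 0.20, a_GG = 437.5/1250 = 0.35
I − A =
  [   0.70    -0.20]
  [  -0.20     0.65]
det(I−A) = (0.70)(0.65) − (-0.20)(-0.20) = 0.4150
adj(I−A) = [[0.65, 0.20], [0.20, 0.70]]
(I − A)⁻¹ = adj(I−A) / det(I−A) ≈
  [   1.5663     0.4819]
  [   0.4819     1.6867]
Δx = (I − A)⁻¹ Δd with Δd having +20 in the Coal component and 0 elsewhere.
So Δx_G = L_GC · (+20), where L_GC = adj(I−A)_GC / det(I−A) = 0.20 / 0.4150.
Δx_G = 0.20 × (+20) / 0.4150 = 4.00 / 0.4150 ≈ 9.639.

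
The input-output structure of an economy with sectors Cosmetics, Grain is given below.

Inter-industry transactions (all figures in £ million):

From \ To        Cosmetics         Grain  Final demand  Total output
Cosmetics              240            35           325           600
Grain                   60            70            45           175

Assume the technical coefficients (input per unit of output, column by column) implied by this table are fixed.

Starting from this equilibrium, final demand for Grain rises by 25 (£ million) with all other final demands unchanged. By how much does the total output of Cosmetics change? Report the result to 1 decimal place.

Technical coefficients a_ij = z_ij / X_j:
  a_11 = 240/600 = 0.40, a_21 = 60/600 = 0.10
  a_12 = 35/175 = 0.20, a_22 = 70/175 = 0.40
I − A =
  [   0.60    -0.20]
  [  -0.10     0.60]
det(I−A) = (0.60)(0.60) − (-0.20)(-0.10) = 0.3400
adj(I−A) = [[0.60, 0.20], [0.10, 0.60]]
(I − A)⁻¹ = adj(I−A) / det(I−A) ≈
  [   1.7647     0.5882]
  [   0.2941     1.7647]
Δx = (I − A)⁻¹ Δd with Δd having +25 in the Grain component and 0 elsewhere.
So Δx_1 = L_12 · (+25), where L_12 = adj(I−A)_12 / det(I−A) = 0.20 / 0.3400.
Δx_1 = 0.20 × (+25) / 0.3400 = 5.00 / 0.3400 ≈ 14.7.

Δx_1 = 14.7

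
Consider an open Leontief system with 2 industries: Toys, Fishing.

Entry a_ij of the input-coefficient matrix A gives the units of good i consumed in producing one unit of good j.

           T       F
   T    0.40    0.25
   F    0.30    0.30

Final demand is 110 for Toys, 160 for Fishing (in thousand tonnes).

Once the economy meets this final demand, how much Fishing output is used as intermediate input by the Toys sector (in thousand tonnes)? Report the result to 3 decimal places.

I − A =
  [   0.60    -0.25]
  [  -0.30     0.70]
det(I−A) = (0.60)(0.70) − (-0.25)(-0.30) = 0.3450
adj(I−A) = [[0.70, 0.25], [0.30, 0.60]]
(I − A)⁻¹ = adj(I−A) / det(I−A) ≈
  [   2.0290     0.7246]
  [   0.8696     1.7391]
First solve x = (I − A)⁻¹ d = adj(I−A)·d / det(I−A); in particular x_T = (0.70·110 + 0.25·160) / 0.3450 = 117.00 / 0.3450 ≈ 339.13043.
Intermediate flow from F to T: z_FT = a_FT · x_T = 0.30 × 117.00 / 0.3450 = 35.10 / 0.3450 ≈ 101.739.

z_FT = 101.739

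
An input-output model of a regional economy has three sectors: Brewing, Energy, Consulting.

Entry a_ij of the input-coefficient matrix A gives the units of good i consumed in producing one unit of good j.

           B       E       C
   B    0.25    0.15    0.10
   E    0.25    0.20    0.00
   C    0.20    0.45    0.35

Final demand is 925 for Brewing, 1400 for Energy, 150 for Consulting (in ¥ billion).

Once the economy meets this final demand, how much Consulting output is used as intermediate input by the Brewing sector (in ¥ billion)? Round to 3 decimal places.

I − A =
  [   0.75    -0.15    -0.10]
  [  -0.25     0.80     0.00]
  [  -0.20    -0.45     0.65]
Cofactors of I−A, C_ij = (−1)^(i+j)·(minor ij) (rows/columns in the sector order above):
  C_11 = (0.80)(0.65) − (0.00)(-0.45) = 0.5200
  C_12 = −[(-0.25)(0.65) − (0.00)(-0.20)] = 0.1625
  C_13 = (-0.25)(-0.45) − (0.80)(-0.20) = 0.2725
  C_21 = −[(-0.15)(0.65) − (-0.10)(-0.45)] = 0.1425
  C_22 = (0.75)(0.65) − (-0.10)(-0.20) = 0.4675
  C_23 = −[(0.75)(-0.45) − (-0.15)(-0.20)] = 0.3675
  C_31 = (-0.15)(0.00) − (-0.10)(0.80) = 0.0800
  C_32 = −[(0.75)(0.00) − (-0.10)(-0.25)] = 0.0250
  C_33 = (0.75)(0.80) − (-0.15)(-0.25) = 0.5625
det(I−A) = Σ_j (I−A)_1j·C_1j = (0.75)(0.5200) + (-0.15)(0.1625) + (-0.10)(0.2725) = 0.338375
adj(I−A) = Cᵀ =
  [ 0.5200   0.1425   0.0800]
  [ 0.1625   0.4675   0.0250]
  [ 0.2725   0.3675   0.5625]
(I − A)⁻¹ = adj(I−A) / det(I−A) ≈
  [   1.5368     0.4211     0.2364]
  [   0.4802     1.3816     0.0739]
  [   0.8053     1.0861     1.6624]
First solve x = (I − A)⁻¹ d = adj(I−A)·d / det(I−A); in particular x_B = (0.5200·925 + 0.1425·1400 + 0.0800·150) / 0.338375 = 692.50 / 0.338375 ≈ 2046.54599.
Intermediate flow from C to B: z_CB = a_CB · x_B = 0.20 × 692.50 / 0.338375 = 138.50 / 0.338375 ≈ 409.309.

z_CB = 409.309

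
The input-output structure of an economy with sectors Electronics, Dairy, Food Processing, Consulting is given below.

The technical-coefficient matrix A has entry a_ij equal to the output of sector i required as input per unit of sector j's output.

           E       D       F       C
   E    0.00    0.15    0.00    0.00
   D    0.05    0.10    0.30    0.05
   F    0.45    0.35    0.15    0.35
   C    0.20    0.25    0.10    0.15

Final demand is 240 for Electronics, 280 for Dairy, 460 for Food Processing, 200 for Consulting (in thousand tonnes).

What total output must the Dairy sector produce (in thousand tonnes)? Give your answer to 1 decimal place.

I − A =
  [   1.00    -0.15     0.00     0.00]
  [  -0.05     0.90    -0.30    -0.05]
  [  -0.45    -0.35     0.85    -0.35]
  [  -0.20    -0.25    -0.10     0.85]
Compute the cofactors C_ij = (−1)^(i+j)·(3×3 minor ij) of I−A; the adjugate is their transpose:
adj(I−A) = Cᵀ =
  [ 0.490875   0.103125   0.039000   0.022125]
  [ 0.180875   0.687500   0.260000   0.147500]
  [ 0.424375   0.452875   0.744625   0.333250]
  [ 0.218625   0.279750   0.173250   0.633375]
det(I−A) = Σ_j (I−A)_1j·C_1j = (1.00)(0.490875) + (-0.15)(0.180875) + (0.00)(0.424375) + (0.00)(0.218625) = 0.46374375
(I − A)⁻¹ = adj(I−A) / det(I−A) ≈
  [   1.0585     0.2224     0.0841     0.0477]
  [   0.3900     1.4825     0.5607     0.3181]
  [   0.9151     0.9766     1.6057     0.7186]
  [   0.4714     0.6032     0.3736     1.3658]
x = (I − A)⁻¹ d = adj(I−A)·d / det(I−A), with det(I−A) = 0.46374375:
  x_E = (0.490875·240 + 0.103125·280 + 0.039000·460 + 0.022125·200) / 0.46374375 = 169.05 / 0.46374375 ≈ 364.5
  x_D = (0.180875·240 + 0.687500·280 + 0.260000·460 + 0.147500·200) / 0.46374375 = 385.01 / 0.46374375 ≈ 830.2
  x_F = (0.424375·240 + 0.452875·280 + 0.744625·460 + 0.333250·200) / 0.46374375 = 637.8325 / 0.46374375 ≈ 1375.4
  x_C = (0.218625·240 + 0.279750·280 + 0.173250·460 + 0.633375·200) / 0.46374375 = 337.17 / 0.46374375 ≈ 727.1

x_D = 830.2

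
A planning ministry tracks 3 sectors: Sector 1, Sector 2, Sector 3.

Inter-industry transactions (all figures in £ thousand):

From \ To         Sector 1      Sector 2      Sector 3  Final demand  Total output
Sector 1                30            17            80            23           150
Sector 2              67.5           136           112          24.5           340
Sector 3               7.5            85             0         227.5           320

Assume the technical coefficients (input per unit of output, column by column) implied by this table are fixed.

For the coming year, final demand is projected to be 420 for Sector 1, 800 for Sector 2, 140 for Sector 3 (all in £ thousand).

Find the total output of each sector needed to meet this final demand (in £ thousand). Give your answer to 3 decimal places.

Technical coefficients a_ij = z_ij / X_j:
  a_11 = 30/150 = 0.20, a_21 = 67.5/150 = 0.45, a_31 = 7.5/150 = 0.05
  a_12 = 17/340 = 0.05, a_22 = 136/340 = 0.40, a_32 = 85/340 = 0.25
  a_13 = 80/320 = 0.25, a_23 = 112/320 = 0.35, a_33 = 0/320 = 0.00
I − A =
  [   0.80    -0.05    -0.25]
  [  -0.45     0.60    -0.35]
  [  -0.05    -0.25     1.00]
Cofactors of I−A, C_ij = (−1)^(i+j)·(minor ij) (rows/columns in the sector order above):
  C_11 = (0.60)(1.00) − (-0.35)(-0.25) = 0.5125
  C_12 = −[(-0.45)(1.00) − (-0.35)(-0.05)] = 0.4675
  C_13 = (-0.45)(-0.25) − (0.60)(-0.05) = 0.1425
  C_21 = −[(-0.05)(1.00) − (-0.25)(-0.25)] = 0.1125
  C_22 = (0.80)(1.00) − (-0.25)(-0.05) = 0.7875
  C_23 = −[(0.80)(-0.25) − (-0.05)(-0.05)] = 0.2025
  C_31 = (-0.05)(-0.35) − (-0.25)(0.60) = 0.1675
  C_32 = −[(0.80)(-0.35) − (-0.25)(-0.45)] = 0.3925
  C_33 = (0.80)(0.60) − (-0.05)(-0.45) = 0.4575
det(I−A) = Σ_j (I−A)_1j·C_1j = (0.80)(0.5125) + (-0.05)(0.4675) + (-0.25)(0.1425) = 0.3510
adj(I−A) = Cᵀ =
  [ 0.5125   0.1125   0.1675]
  [ 0.4675   0.7875   0.3925]
  [ 0.1425   0.2025   0.4575]
(I − A)⁻¹ = adj(I−A) / det(I−A) ≈
  [   1.4601     0.3205     0.4772]
  [   1.3319     2.2436     1.1182]
  [   0.4060     0.5769     1.3034]
x = (I − A)⁻¹ d = adj(I−A)·d / det(I−A), with det(I−A) = 0.3510:
  x_1 = (0.5125·420 + 0.1125·800 + 0.1675·140) / 0.3510 = 328.70 / 0.3510 ≈ 936.467
  x_2 = (0.4675·420 + 0.7875·800 + 0.3925·140) / 0.3510 = 881.30 / 0.3510 ≈ 2510.826
  x_3 = (0.1425·420 + 0.2025·800 + 0.4575·140) / 0.3510 = 285.90 / 0.3510 ≈ 814.530

x_1 = 936.467, x_2 = 2510.826, x_3 = 814.530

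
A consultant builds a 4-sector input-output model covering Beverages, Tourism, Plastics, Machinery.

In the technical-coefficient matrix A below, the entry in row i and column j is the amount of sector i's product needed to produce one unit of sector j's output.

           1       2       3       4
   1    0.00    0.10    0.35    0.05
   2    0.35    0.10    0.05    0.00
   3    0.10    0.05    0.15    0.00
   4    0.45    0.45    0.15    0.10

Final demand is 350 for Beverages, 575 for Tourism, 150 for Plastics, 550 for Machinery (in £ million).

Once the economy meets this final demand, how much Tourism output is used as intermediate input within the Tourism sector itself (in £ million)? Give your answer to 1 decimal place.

I − A =
  [   1.00    -0.10    -0.35    -0.05]
  [  -0.35     0.90    -0.05     0.00]
  [  -0.10    -0.05     0.85     0.00]
  [  -0.45    -0.45    -0.15     0.90]
Compute the cofactors C_ij = (−1)^(i+j)·(3×3 minor ij) of I−A; the adjugate is their transpose:
adj(I−A) = Cᵀ =
  [ 0.686250   0.111750   0.295875   0.038125]
  [ 0.272250   0.713625   0.156750   0.015125]
  [ 0.096750   0.055125   0.750375   0.005375]
  [ 0.495375   0.421875   0.351375   0.694625]
det(I−A) = Σ_j (I−A)_1j·C_1j = (1.00)(0.686250) + (-0.10)(0.272250) + (-0.35)(0.096750) + (-0.05)(0.495375) = 0.60039375
(I − A)⁻¹ = adj(I−A) / det(I−A) ≈
  [   1.1430     0.1861     0.4928     0.0635]
  [   0.4535     1.1886     0.2611     0.0252]
  [   0.1611     0.0918     1.2498     0.0090]
  [   0.8251     0.7027     0.5852     1.1569]
First solve x = (I − A)⁻¹ d = adj(I−A)·d / det(I−A); in particular x_2 = (0.272250·350 + 0.713625·575 + 0.156750·150 + 0.015125·550) / 0.60039375 = 537.453125 / 0.60039375 ≈ 895.168.
Intermediate flow from 2 to 2: z_22 = a_22 · x_2 = 0.10 × 537.453125 / 0.60039375 = 53.7453125 / 0.60039375 ≈ 89.5.

z_22 = 89.5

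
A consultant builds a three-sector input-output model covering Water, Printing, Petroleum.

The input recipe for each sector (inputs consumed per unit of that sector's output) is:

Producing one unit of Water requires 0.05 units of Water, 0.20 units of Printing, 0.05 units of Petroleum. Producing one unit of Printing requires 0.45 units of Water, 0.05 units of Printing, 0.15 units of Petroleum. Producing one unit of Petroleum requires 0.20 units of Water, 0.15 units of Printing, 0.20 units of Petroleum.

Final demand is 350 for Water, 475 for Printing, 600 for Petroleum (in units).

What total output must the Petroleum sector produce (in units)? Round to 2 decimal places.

I − A =
  [   0.95    -0.45    -0.20]
  [  -0.20     0.95    -0.15]
  [  -0.05    -0.15     0.80]
Cofactors of I−A, C_ij = (−1)^(i+j)·(minor ij) (rows/columns in the sector order above):
  C_11 = (0.95)(0.80) − (-0.15)(-0.15) = 0.7375
  C_12 = −[(-0.20)(0.80) − (-0.15)(-0.05)] = 0.1675
  C_13 = (-0.20)(-0.15) − (0.95)(-0.05) = 0.0775
  C_21 = −[(-0.45)(0.80) − (-0.20)(-0.15)] = 0.3900
  C_22 = (0.95)(0.80) − (-0.20)(-0.05) = 0.7500
  C_23 = −[(0.95)(-0.15) − (-0.45)(-0.05)] = 0.1650
  C_31 = (-0.45)(-0.15) − (-0.20)(0.95) = 0.2575
  C_32 = −[(0.95)(-0.15) − (-0.20)(-0.20)] = 0.1825
  C_33 = (0.95)(0.95) − (-0.45)(-0.20) = 0.8125
det(I−A) = Σ_j (I−A)_1j·C_1j = (0.95)(0.7375) + (-0.45)(0.1675) + (-0.20)(0.0775) = 0.60975
adj(I−A) = Cᵀ =
  [ 0.7375   0.3900   0.2575]
  [ 0.1675   0.7500   0.1825]
  [ 0.0775   0.1650   0.8125]
(I − A)⁻¹ = adj(I−A) / det(I−A) ≈
  [   1.2095     0.6396     0.4223]
  [   0.2747     1.2300     0.2993]
  [   0.1271     0.2706     1.3325]
x = (I − A)⁻¹ d = adj(I−A)·d / det(I−A), with det(I−A) = 0.60975:
  x_1 = (0.7375·350 + 0.3900·475 + 0.2575·600) / 0.60975 = 597.875 / 0.60975 ≈ 980.52
  x_2 = (0.1675·350 + 0.7500·475 + 0.1825·600) / 0.60975 = 524.375 / 0.60975 ≈ 859.98
  x_3 = (0.0775·350 + 0.1650·475 + 0.8125·600) / 0.60975 = 593.00 / 0.60975 ≈ 972.53

x_3 = 972.53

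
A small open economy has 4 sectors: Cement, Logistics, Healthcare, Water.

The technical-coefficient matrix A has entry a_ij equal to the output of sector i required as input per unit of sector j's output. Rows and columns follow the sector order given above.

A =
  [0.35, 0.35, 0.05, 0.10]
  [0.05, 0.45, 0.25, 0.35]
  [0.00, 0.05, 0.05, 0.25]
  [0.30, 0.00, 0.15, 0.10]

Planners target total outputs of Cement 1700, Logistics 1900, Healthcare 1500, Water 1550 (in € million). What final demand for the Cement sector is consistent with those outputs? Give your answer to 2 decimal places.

d_C = 210.00

I − A =
  [   0.65    -0.35    -0.05    -0.10]
  [  -0.05     0.55    -0.25    -0.35]
  [   0.00    -0.05     0.95    -0.25]
  [  -0.30     0.00    -0.15     0.90]
d = (I − A) x:
  d_C = (+0.65)·1700 + (-0.35)·1900 + (-0.05)·1500 + (-0.10)·1550 = 210.00
  d_L = (-0.05)·1700 + (+0.55)·1900 + (-0.25)·1500 + (-0.35)·1550 = 42.50
  d_H = (+0.00)·1700 + (-0.05)·1900 + (+0.95)·1500 + (-0.25)·1550 = 942.50
  d_W = (-0.30)·1700 + (+0.00)·1900 + (-0.15)·1500 + (+0.90)·1550 = 660.00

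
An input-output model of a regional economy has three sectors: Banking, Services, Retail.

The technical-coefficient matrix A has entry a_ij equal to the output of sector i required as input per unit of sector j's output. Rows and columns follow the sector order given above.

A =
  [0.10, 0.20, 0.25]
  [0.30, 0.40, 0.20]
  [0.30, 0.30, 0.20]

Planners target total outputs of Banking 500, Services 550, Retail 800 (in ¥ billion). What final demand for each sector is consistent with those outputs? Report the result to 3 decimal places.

d_B = 140.000, d_S = 20.000, d_R = 325.000

I − A =
  [   0.90    -0.20    -0.25]
  [  -0.30     0.60    -0.20]
  [  -0.30    -0.30     0.80]
d = (I − A) x:
  d_B = (+0.90)·500 + (-0.20)·550 + (-0.25)·800 = 140.000
  d_S = (-0.30)·500 + (+0.60)·550 + (-0.20)·800 = 20.000
  d_R = (-0.30)·500 + (-0.30)·550 + (+0.80)·800 = 325.000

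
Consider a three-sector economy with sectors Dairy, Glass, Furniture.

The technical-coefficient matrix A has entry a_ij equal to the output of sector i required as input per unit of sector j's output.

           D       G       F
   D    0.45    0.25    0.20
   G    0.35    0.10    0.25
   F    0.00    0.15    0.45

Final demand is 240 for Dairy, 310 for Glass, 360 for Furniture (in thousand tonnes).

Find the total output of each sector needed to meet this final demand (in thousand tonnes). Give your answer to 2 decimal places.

I − A =
  [   0.55    -0.25    -0.20]
  [  -0.35     0.90    -0.25]
  [   0.00    -0.15     0.55]
Cofactors of I−A, C_ij = (−1)^(i+j)·(minor ij) (rows/columns in the sector order above):
  C_11 = (0.90)(0.55) − (-0.25)(-0.15) = 0.4575
  C_12 = −[(-0.35)(0.55) − (-0.25)(0.00)] = 0.1925
  C_13 = (-0.35)(-0.15) − (0.90)(0.00) = 0.0525
  C_21 = −[(-0.25)(0.55) − (-0.20)(-0.15)] = 0.1675
  C_22 = (0.55)(0.55) − (-0.20)(0.00) = 0.3025
  C_23 = −[(0.55)(-0.15) − (-0.25)(0.00)] = 0.0825
  C_31 = (-0.25)(-0.25) − (-0.20)(0.90) = 0.2425
  C_32 = −[(0.55)(-0.25) − (-0.20)(-0.35)] = 0.2075
  C_33 = (0.55)(0.90) − (-0.25)(-0.35) = 0.4075
det(I−A) = Σ_j (I−A)_1j·C_1j = (0.55)(0.4575) + (-0.25)(0.1925) + (-0.20)(0.0525) = 0.1930
adj(I−A) = Cᵀ =
  [ 0.4575   0.1675   0.2425]
  [ 0.1925   0.3025   0.2075]
  [ 0.0525   0.0825   0.4075]
(I − A)⁻¹ = adj(I−A) / det(I−A) ≈
  [   2.3705     0.8679     1.2565]
  [   0.9974     1.5674     1.0751]
  [   0.2720     0.4275     2.1114]
x = (I − A)⁻¹ d = adj(I−A)·d / det(I−A), with det(I−A) = 0.1930:
  x_D = (0.4575·240 + 0.1675·310 + 0.2425·360) / 0.1930 = 249.025 / 0.1930 ≈ 1290.28
  x_G = (0.1925·240 + 0.3025·310 + 0.2075·360) / 0.1930 = 214.675 / 0.1930 ≈ 1112.31
  x_F = (0.0525·240 + 0.0825·310 + 0.4075·360) / 0.1930 = 184.875 / 0.1930 ≈ 957.90

x_D = 1290.28, x_G = 1112.31, x_F = 957.90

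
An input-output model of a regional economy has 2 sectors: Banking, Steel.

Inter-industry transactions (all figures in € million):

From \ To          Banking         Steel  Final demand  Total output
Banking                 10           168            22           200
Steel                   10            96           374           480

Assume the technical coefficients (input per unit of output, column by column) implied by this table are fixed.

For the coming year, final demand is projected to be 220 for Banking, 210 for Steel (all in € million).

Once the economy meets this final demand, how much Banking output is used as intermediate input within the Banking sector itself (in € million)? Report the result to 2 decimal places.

z_11 = 16.80

Technical coefficients a_ij = z_ij / X_j:
  a_11 = 10/200 = 0.05, a_21 = 10/200 = 0.05
  a_12 = 168/480 = 0.35, a_22 = 96/480 = 0.20
I − A =
  [   0.95    -0.35]
  [  -0.05     0.80]
det(I−A) = (0.95)(0.80) − (-0.35)(-0.05) = 0.7425
adj(I−A) = [[0.80, 0.35], [0.05, 0.95]]
(I − A)⁻¹ = adj(I−A) / det(I−A) ≈
  [   1.0774     0.4714]
  [   0.0673     1.2795]
First solve x = (I − A)⁻¹ d = adj(I−A)·d / det(I−A); in particular x_1 = (0.80·220 + 0.35·210) / 0.7425 = 249.50 / 0.7425 ≈ 336.0269.
Intermediate flow from 1 to 1: z_11 = a_11 · x_1 = 0.05 × 249.50 / 0.7425 = 12.475 / 0.7425 ≈ 16.80.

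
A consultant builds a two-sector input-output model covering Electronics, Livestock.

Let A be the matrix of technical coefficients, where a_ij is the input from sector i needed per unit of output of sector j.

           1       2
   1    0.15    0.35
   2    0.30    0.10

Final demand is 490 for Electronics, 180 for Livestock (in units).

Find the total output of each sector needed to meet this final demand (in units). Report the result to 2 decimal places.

I − A =
  [   0.85    -0.35]
  [  -0.30     0.90]
det(I−A) = (0.85)(0.90) − (-0.35)(-0.30) = 0.6600
adj(I−A) = [[0.90, 0.35], [0.30, 0.85]]
(I − A)⁻¹ = adj(I−A) / det(I−A) ≈
  [   1.3636     0.5303]
  [   0.4545     1.2879]
x = (I − A)⁻¹ d = adj(I−A)·d / det(I−A), with det(I−A) = 0.6600:
  x_1 = (0.90·490 + 0.35·180) / 0.6600 = 504.00 / 0.6600 ≈ 763.64
  x_2 = (0.30·490 + 0.85·180) / 0.6600 = 300.00 / 0.6600 ≈ 454.55

x_1 = 763.64, x_2 = 454.55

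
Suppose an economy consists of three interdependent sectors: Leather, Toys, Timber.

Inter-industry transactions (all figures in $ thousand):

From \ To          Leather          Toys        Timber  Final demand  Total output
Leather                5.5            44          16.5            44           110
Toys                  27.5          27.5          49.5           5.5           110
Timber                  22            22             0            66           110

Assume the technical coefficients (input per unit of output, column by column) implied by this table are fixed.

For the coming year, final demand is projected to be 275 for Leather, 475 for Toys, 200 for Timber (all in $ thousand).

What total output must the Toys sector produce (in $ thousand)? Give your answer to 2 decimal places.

x_2 = 1352.49

Technical coefficients a_ij = z_ij / X_j:
  a_11 = 5.5/110 = 0.05, a_21 = 27.5/110 = 0.25, a_31 = 22/110 = 0.20
  a_12 = 44/110 = 0.40, a_22 = 27.5/110 = 0.25, a_32 = 22/110 = 0.20
  a_13 = 16.5/110 = 0.15, a_23 = 49.5/110 = 0.45, a_33 = 0/110 = 0.00
I − A =
  [   0.95    -0.40    -0.15]
  [  -0.25     0.75    -0.45]
  [  -0.20    -0.20     1.00]
Cofactors of I−A, C_ij = (−1)^(i+j)·(minor ij) (rows/columns in the sector order above):
  C_11 = (0.75)(1.00) − (-0.45)(-0.20) = 0.6600
  C_12 = −[(-0.25)(1.00) − (-0.45)(-0.20)] = 0.3400
  C_13 = (-0.25)(-0.20) − (0.75)(-0.20) = 0.2000
  C_21 = −[(-0.40)(1.00) − (-0.15)(-0.20)] = 0.4300
  C_22 = (0.95)(1.00) − (-0.15)(-0.20) = 0.9200
  C_23 = −[(0.95)(-0.20) − (-0.40)(-0.20)] = 0.2700
  C_31 = (-0.40)(-0.45) − (-0.15)(0.75) = 0.2925
  C_32 = −[(0.95)(-0.45) − (-0.15)(-0.25)] = 0.4650
  C_33 = (0.95)(0.75) − (-0.40)(-0.25) = 0.6125
det(I−A) = Σ_j (I−A)_1j·C_1j = (0.95)(0.6600) + (-0.40)(0.3400) + (-0.15)(0.2000) = 0.4610
adj(I−A) = Cᵀ =
  [ 0.6600   0.4300   0.2925]
  [ 0.3400   0.9200   0.4650]
  [ 0.2000   0.2700   0.6125]
(I − A)⁻¹ = adj(I−A) / det(I−A) ≈
  [   1.4317     0.9328     0.6345]
  [   0.7375     1.9957     1.0087]
  [   0.4338     0.5857     1.3286]
x = (I − A)⁻¹ d = adj(I−A)·d / det(I−A), with det(I−A) = 0.4610:
  x_1 = (0.6600·275 + 0.4300·475 + 0.2925·200) / 0.4610 = 444.25 / 0.4610 ≈ 963.67
  x_2 = (0.3400·275 + 0.9200·475 + 0.4650·200) / 0.4610 = 623.50 / 0.4610 ≈ 1352.49
  x_3 = (0.2000·275 + 0.2700·475 + 0.6125·200) / 0.4610 = 305.75 / 0.4610 ≈ 663.23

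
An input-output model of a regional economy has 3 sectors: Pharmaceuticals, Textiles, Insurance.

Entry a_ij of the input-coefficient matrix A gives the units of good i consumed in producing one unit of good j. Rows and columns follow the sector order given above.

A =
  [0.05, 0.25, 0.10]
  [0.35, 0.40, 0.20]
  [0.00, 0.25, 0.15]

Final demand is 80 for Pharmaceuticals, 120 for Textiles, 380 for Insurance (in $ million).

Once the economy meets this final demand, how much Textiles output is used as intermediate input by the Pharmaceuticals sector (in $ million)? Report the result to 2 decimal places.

I − A =
  [   0.95    -0.25    -0.10]
  [  -0.35     0.60    -0.20]
  [   0.00    -0.25     0.85]
Cofactors of I−A, C_ij = (−1)^(i+j)·(minor ij) (rows/columns in the sector order above):
  C_11 = (0.60)(0.85) − (-0.20)(-0.25) = 0.4600
  C_12 = −[(-0.35)(0.85) − (-0.20)(0.00)] = 0.2975
  C_13 = (-0.35)(-0.25) − (0.60)(0.00) = 0.0875
  C_21 = −[(-0.25)(0.85) − (-0.10)(-0.25)] = 0.2375
  C_22 = (0.95)(0.85) − (-0.10)(0.00) = 0.8075
  C_23 = −[(0.95)(-0.25) − (-0.25)(0.00)] = 0.2375
  C_31 = (-0.25)(-0.20) − (-0.10)(0.60) = 0.1100
  C_32 = −[(0.95)(-0.20) − (-0.10)(-0.35)] = 0.2250
  C_33 = (0.95)(0.60) − (-0.25)(-0.35) = 0.4825
det(I−A) = Σ_j (I−A)_1j·C_1j = (0.95)(0.4600) + (-0.25)(0.2975) + (-0.10)(0.0875) = 0.353875
adj(I−A) = Cᵀ =
  [ 0.4600   0.2375   0.1100]
  [ 0.2975   0.8075   0.2250]
  [ 0.0875   0.2375   0.4825]
(I − A)⁻¹ = adj(I−A) / det(I−A) ≈
  [   1.2999     0.6711     0.3108]
  [   0.8407     2.2819     0.6358]
  [   0.2473     0.6711     1.3635]
First solve x = (I − A)⁻¹ d = adj(I−A)·d / det(I−A); in particular x_P = (0.4600·80 + 0.2375·120 + 0.1100·380) / 0.353875 = 107.10 / 0.353875 ≈ 302.6492.
Intermediate flow from T to P: z_TP = a_TP · x_P = 0.35 × 107.10 / 0.353875 = 37.485 / 0.353875 ≈ 105.93.

z_TP = 105.93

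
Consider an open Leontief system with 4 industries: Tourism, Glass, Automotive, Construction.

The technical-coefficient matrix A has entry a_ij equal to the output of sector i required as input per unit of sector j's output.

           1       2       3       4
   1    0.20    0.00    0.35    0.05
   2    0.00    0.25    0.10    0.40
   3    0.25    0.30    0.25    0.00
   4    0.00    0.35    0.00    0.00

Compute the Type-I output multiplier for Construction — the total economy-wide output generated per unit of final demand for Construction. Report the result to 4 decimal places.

I − A =
  [   0.80     0.00    -0.35    -0.05]
  [   0.00     0.75    -0.10    -0.40]
  [  -0.25    -0.30     0.75     0.00]
  [   0.00    -0.35     0.00     1.00]
Compute the cofactors C_ij = (−1)^(i+j)·(3×3 minor ij) of I−A; the adjugate is their transpose:
adj(I−A) = Cᵀ =
  [ 0.427500   0.118125   0.215250   0.068625]
  [ 0.025000   0.512500   0.080000   0.206250]
  [ 0.152500   0.244375   0.488000   0.105375]
  [ 0.008750   0.179375   0.028000   0.360375]
det(I−A) = Σ_j (I−A)_1j·C_1j = (0.80)(0.427500) + (0.00)(0.025000) + (-0.35)(0.152500) + (-0.05)(0.008750) = 0.2881875
(I − A)⁻¹ = adj(I−A) / det(I−A) ≈
  [   1.48341     0.40989     0.74691     0.23813]
  [   0.08675     1.77836     0.27760     0.71568]
  [   0.52917     0.84797     1.69334     0.36565]
  [   0.03036     0.62242     0.09716     1.25049]
The output multiplier for sector j is the column-j sum of the Leontief inverse (I − A)⁻¹ = adj(I−A) / det(I−A).
Column 4 of adj(I−A): (0.068625, 0.206250, 0.105375, 0.360375); det(I−A) = 0.2881875.
m_4 = (0.068625 + 0.206250 + 0.105375 + 0.360375) / 0.2881875 = 0.740625 / 0.2881875 ≈ 2.5699.

m_4 = 2.5699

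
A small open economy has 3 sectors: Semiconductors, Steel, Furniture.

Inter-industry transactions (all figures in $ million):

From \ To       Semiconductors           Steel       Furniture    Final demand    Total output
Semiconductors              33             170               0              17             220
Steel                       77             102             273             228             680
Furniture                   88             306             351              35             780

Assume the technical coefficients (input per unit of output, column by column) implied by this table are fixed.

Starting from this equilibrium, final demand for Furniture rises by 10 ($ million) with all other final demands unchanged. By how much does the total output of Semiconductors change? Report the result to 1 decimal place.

Δx_1 = 4.9

Technical coefficients a_ij = z_ij / X_j:
  a_11 = 33/220 = 0.15, a_21 = 77/220 = 0.35, a_31 = 88/220 = 0.40
  a_12 = 170/680 = 0.25, a_22 = 102/680 = 0.15, a_32 = 306/680 = 0.45
  a_13 = 0/780 = 0.00, a_23 = 273/780 = 0.35, a_33 = 351/780 = 0.45
I − A =
  [   0.85    -0.25     0.00]
  [  -0.35     0.85    -0.35]
  [  -0.40    -0.45     0.55]
Cofactors of I−A, C_ij = (−1)^(i+j)·(minor ij) (rows/columns in the sector order above):
  C_11 = (0.85)(0.55) − (-0.35)(-0.45) = 0.3100
  C_12 = −[(-0.35)(0.55) − (-0.35)(-0.40)] = 0.3325
  C_13 = (-0.35)(-0.45) − (0.85)(-0.40) = 0.4975
  C_21 = −[(-0.25)(0.55) − (0.00)(-0.45)] = 0.1375
  C_22 = (0.85)(0.55) − (0.00)(-0.40) = 0.4675
  C_23 = −[(0.85)(-0.45) − (-0.25)(-0.40)] = 0.4825
  C_31 = (-0.25)(-0.35) − (0.00)(0.85) = 0.0875
  C_32 = −[(0.85)(-0.35) − (0.00)(-0.35)] = 0.2975
  C_33 = (0.85)(0.85) − (-0.25)(-0.35) = 0.6350
det(I−A) = Σ_j (I−A)_1j·C_1j = (0.85)(0.3100) + (-0.25)(0.3325) + (0.00)(0.4975) = 0.180375
adj(I−A) = Cᵀ =
  [ 0.3100   0.1375   0.0875]
  [ 0.3325   0.4675   0.2975]
  [ 0.4975   0.4825   0.6350]
(I − A)⁻¹ = adj(I−A) / det(I−A) ≈
  [   1.7186     0.7623     0.4851]
  [   1.8434     2.5918     1.6493]
  [   2.7581     2.6750     3.5204]
Δx = (I − A)⁻¹ Δd with Δd having +10 in the Furniture component and 0 elsewhere.
So Δx_1 = L_13 · (+10), where L_13 = adj(I−A)_13 / det(I−A) = 0.0875 / 0.180375.
Δx_1 = 0.0875 × (+10) / 0.180375 = 0.875 / 0.180375 ≈ 4.9.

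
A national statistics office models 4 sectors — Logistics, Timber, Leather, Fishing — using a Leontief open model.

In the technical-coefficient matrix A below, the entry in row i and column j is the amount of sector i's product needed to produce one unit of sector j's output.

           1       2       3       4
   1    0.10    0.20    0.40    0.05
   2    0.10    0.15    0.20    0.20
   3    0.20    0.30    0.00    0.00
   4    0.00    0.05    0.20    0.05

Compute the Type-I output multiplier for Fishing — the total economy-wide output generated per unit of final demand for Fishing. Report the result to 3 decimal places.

I − A =
  [   0.90    -0.20    -0.40    -0.05]
  [  -0.10     0.85    -0.20    -0.20]
  [  -0.20    -0.30     1.00     0.00]
  [   0.00    -0.05    -0.20     0.95]
Compute the cofactors C_ij = (−1)^(i+j)·(3×3 minor ij) of I−A; the adjugate is their transpose:
adj(I−A) = Cᵀ =
  [ 0.7285   0.3095   0.3740   0.1035]
  [ 0.1410   0.7770   0.2460   0.1710]
  [ 0.1880   0.2950   0.6985   0.0720]
  [ 0.0470   0.1030   0.1600   0.6030]
det(I−A) = Σ_j (I−A)_1j·C_1j = (0.90)(0.7285) + (-0.20)(0.1410) + (-0.40)(0.1880) + (-0.05)(0.0470) = 0.5499
(I − A)⁻¹ = adj(I−A) / det(I−A) ≈
  [   1.3248     0.5628     0.6801     0.1882]
  [   0.2564     1.4130     0.4474     0.3110]
  [   0.3419     0.5365     1.2702     0.1309]
  [   0.0855     0.1873     0.2910     1.0966]
The output multiplier for sector j is the column-j sum of the Leontief inverse (I − A)⁻¹ = adj(I−A) / det(I−A).
Column 4 of adj(I−A): (0.1035, 0.1710, 0.0720, 0.6030); det(I−A) = 0.5499.
m_4 = (0.1035 + 0.1710 + 0.0720 + 0.6030) / 0.5499 = 0.9495 / 0.5499 ≈ 1.727.

m_4 = 1.727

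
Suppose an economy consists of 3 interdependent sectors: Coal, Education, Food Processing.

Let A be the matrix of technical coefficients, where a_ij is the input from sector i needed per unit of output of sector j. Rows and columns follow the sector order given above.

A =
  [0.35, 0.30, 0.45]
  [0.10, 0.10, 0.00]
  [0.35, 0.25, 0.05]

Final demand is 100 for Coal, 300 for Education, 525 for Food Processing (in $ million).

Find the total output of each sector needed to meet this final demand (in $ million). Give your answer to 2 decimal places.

I − A =
  [   0.65    -0.30    -0.45]
  [  -0.10     0.90     0.00]
  [  -0.35    -0.25     0.95]
Cofactors of I−A, C_ij = (−1)^(i+j)·(minor ij) (rows/columns in the sector order above):
  C_11 = (0.90)(0.95) − (0.00)(-0.25) = 0.8550
  C_12 = −[(-0.10)(0.95) − (0.00)(-0.35)] = 0.0950
  C_13 = (-0.10)(-0.25) − (0.90)(-0.35) = 0.3400
  C_21 = −[(-0.30)(0.95) − (-0.45)(-0.25)] = 0.3975
  C_22 = (0.65)(0.95) − (-0.45)(-0.35) = 0.4600
  C_23 = −[(0.65)(-0.25) − (-0.30)(-0.35)] = 0.2675
  C_31 = (-0.30)(0.00) − (-0.45)(0.90) = 0.4050
  C_32 = −[(0.65)(0.00) − (-0.45)(-0.10)] = 0.0450
  C_33 = (0.65)(0.90) − (-0.30)(-0.10) = 0.5550
det(I−A) = Σ_j (I−A)_1j·C_1j = (0.65)(0.8550) + (-0.30)(0.0950) + (-0.45)(0.3400) = 0.37425
adj(I−A) = Cᵀ =
  [ 0.8550   0.3975   0.4050]
  [ 0.0950   0.4600   0.0450]
  [ 0.3400   0.2675   0.5550]
(I − A)⁻¹ = adj(I−A) / det(I−A) ≈
  [   2.2846     1.0621     1.0822]
  [   0.2538     1.2291     0.1202]
  [   0.9085     0.7148     1.4830]
x = (I − A)⁻¹ d = adj(I−A)·d / det(I−A), with det(I−A) = 0.37425:
  x_C = (0.8550·100 + 0.3975·300 + 0.4050·525) / 0.37425 = 417.375 / 0.37425 ≈ 1115.23
  x_E = (0.0950·100 + 0.4600·300 + 0.0450·525) / 0.37425 = 171.125 / 0.37425 ≈ 457.25
  x_F = (0.3400·100 + 0.2675·300 + 0.5550·525) / 0.37425 = 405.625 / 0.37425 ≈ 1083.83

x_C = 1115.23, x_E = 457.25, x_F = 1083.83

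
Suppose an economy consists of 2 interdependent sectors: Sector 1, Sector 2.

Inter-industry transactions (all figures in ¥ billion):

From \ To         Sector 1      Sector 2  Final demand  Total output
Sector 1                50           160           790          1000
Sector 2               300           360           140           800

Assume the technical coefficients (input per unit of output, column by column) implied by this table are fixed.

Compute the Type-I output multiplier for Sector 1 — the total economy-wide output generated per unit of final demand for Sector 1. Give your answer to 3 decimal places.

Technical coefficients a_ij = z_ij / X_j:
  a_11 = 50/1000 = 0.05, a_21 = 300/1000 = 0.30
  a_12 = 160/800 = 0.20, a_22 = 360/800 = 0.45
I − A =
  [   0.95    -0.20]
  [  -0.30     0.55]
det(I−A) = (0.95)(0.55) − (-0.20)(-0.30) = 0.4625
adj(I−A) = [[0.55, 0.20], [0.30, 0.95]]
(I − A)⁻¹ = adj(I−A) / det(I−A) ≈
  [   1.1892     0.4324]
  [   0.6486     2.0541]
The output multiplier for sector j is the column-j sum of the Leontief inverse (I − A)⁻¹ = adj(I−A) / det(I−A).
Column 1 of adj(I−A): (0.55, 0.30); det(I−A) = 0.4625.
m_1 = (0.55 + 0.30) / 0.4625 = 0.85 / 0.4625 ≈ 1.838.

m_1 = 1.838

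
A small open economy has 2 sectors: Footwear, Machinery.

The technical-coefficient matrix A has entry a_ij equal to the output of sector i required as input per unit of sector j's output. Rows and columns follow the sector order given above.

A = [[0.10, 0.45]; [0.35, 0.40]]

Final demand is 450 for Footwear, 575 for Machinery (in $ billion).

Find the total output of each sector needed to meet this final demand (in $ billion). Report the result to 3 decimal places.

I − A =
  [   0.90    -0.45]
  [  -0.35     0.60]
det(I−A) = (0.90)(0.60) − (-0.45)(-0.35) = 0.3825
adj(I−A) = [[0.60, 0.45], [0.35, 0.90]]
(I − A)⁻¹ = adj(I−A) / det(I−A) ≈
  [   1.5686     1.1765]
  [   0.9150     2.3529]
x = (I − A)⁻¹ d = adj(I−A)·d / det(I−A), with det(I−A) = 0.3825:
  x_F = (0.60·450 + 0.45·575) / 0.3825 = 528.75 / 0.3825 ≈ 1382.353
  x_M = (0.35·450 + 0.90·575) / 0.3825 = 675.00 / 0.3825 ≈ 1764.706

x_F = 1382.353, x_M = 1764.706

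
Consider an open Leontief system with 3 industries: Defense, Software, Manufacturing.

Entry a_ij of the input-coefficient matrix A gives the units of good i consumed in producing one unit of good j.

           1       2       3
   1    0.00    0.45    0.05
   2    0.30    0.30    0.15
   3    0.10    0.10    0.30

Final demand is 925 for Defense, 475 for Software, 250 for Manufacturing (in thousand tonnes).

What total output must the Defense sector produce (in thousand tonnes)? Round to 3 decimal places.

x_1 = 1673.220

I − A =
  [   1.00    -0.45    -0.05]
  [  -0.30     0.70    -0.15]
  [  -0.10    -0.10     0.70]
Cofactors of I−A, C_ij = (−1)^(i+j)·(minor ij) (rows/columns in the sector order above):
  C_11 = (0.70)(0.70) − (-0.15)(-0.10) = 0.4750
  C_12 = −[(-0.30)(0.70) − (-0.15)(-0.10)] = 0.2250
  C_13 = (-0.30)(-0.10) − (0.70)(-0.10) = 0.1000
  C_21 = −[(-0.45)(0.70) − (-0.05)(-0.10)] = 0.3200
  C_22 = (1.00)(0.70) − (-0.05)(-0.10) = 0.6950
  C_23 = −[(1.00)(-0.10) − (-0.45)(-0.10)] = 0.1450
  C_31 = (-0.45)(-0.15) − (-0.05)(0.70) = 0.1025
  C_32 = −[(1.00)(-0.15) − (-0.05)(-0.30)] = 0.1650
  C_33 = (1.00)(0.70) − (-0.45)(-0.30) = 0.5650
det(I−A) = Σ_j (I−A)_1j·C_1j = (1.00)(0.4750) + (-0.45)(0.2250) + (-0.05)(0.1000) = 0.36875
adj(I−A) = Cᵀ =
  [ 0.4750   0.3200   0.1025]
  [ 0.2250   0.6950   0.1650]
  [ 0.1000   0.1450   0.5650]
(I − A)⁻¹ = adj(I−A) / det(I−A) ≈
  [   1.2881     0.8678     0.2780]
  [   0.6102     1.8847     0.4475]
  [   0.2712     0.3932     1.5322]
x = (I − A)⁻¹ d = adj(I−A)·d / det(I−A), with det(I−A) = 0.36875:
  x_1 = (0.4750·925 + 0.3200·475 + 0.1025·250) / 0.36875 = 617.00 / 0.36875 ≈ 1673.220
  x_2 = (0.2250·925 + 0.6950·475 + 0.1650·250) / 0.36875 = 579.50 / 0.36875 ≈ 1571.525
  x_3 = (0.1000·925 + 0.1450·475 + 0.5650·250) / 0.36875 = 302.625 / 0.36875 ≈ 820.678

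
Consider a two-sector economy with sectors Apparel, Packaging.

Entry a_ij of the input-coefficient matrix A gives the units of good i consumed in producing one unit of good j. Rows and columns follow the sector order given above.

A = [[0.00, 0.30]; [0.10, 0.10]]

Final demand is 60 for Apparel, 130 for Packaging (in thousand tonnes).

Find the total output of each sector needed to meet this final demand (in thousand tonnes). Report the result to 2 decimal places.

x_A = 106.90, x_P = 156.32

I − A =
  [   1.00    -0.30]
  [  -0.10     0.90]
det(I−A) = (1.00)(0.90) − (-0.30)(-0.10) = 0.8700
adj(I−A) = [[0.90, 0.30], [0.10, 1.00]]
(I − A)⁻¹ = adj(I−A) / det(I−A) ≈
  [   1.0345     0.3448]
  [   0.1149     1.1494]
x = (I − A)⁻¹ d = adj(I−A)·d / det(I−A), with det(I−A) = 0.8700:
  x_A = (0.90·60 + 0.30·130) / 0.8700 = 93.00 / 0.8700 ≈ 106.90
  x_P = (0.10·60 + 1.00·130) / 0.8700 = 136.00 / 0.8700 ≈ 156.32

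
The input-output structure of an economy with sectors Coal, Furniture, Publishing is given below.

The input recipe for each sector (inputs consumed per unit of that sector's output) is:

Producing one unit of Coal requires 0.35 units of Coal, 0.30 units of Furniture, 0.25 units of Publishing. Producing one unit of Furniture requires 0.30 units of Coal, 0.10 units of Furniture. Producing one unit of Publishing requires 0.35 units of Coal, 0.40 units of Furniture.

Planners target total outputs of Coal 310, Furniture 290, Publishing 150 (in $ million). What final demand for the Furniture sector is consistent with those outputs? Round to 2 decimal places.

d_F = 108.00

I − A =
  [   0.65    -0.30    -0.35]
  [  -0.30     0.90    -0.40]
  [  -0.25     0.00     1.00]
d = (I − A) x:
  d_C = (+0.65)·310 + (-0.30)·290 + (-0.35)·150 = 62.00
  d_F = (-0.30)·310 + (+0.90)·290 + (-0.40)·150 = 108.00
  d_P = (-0.25)·310 + (+0.00)·290 + (+1.00)·150 = 72.50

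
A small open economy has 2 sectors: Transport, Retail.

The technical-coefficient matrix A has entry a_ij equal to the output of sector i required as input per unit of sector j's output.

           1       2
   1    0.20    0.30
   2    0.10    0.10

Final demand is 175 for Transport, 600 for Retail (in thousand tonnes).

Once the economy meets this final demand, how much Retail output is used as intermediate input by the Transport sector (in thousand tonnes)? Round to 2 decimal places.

I − A =
  [   0.80    -0.30]
  [  -0.10     0.90]
det(I−A) = (0.80)(0.90) − (-0.30)(-0.10) = 0.6900
adj(I−A) = [[0.90, 0.30], [0.10, 0.80]]
(I − A)⁻¹ = adj(I−A) / det(I−A) ≈
  [   1.3043     0.4348]
  [   0.1449     1.1594]
First solve x = (I − A)⁻¹ d = adj(I−A)·d / det(I−A); in particular x_1 = (0.90·175 + 0.30·600) / 0.6900 = 337.50 / 0.6900 ≈ 489.1304.
Intermediate flow from 2 to 1: z_21 = a_21 · x_1 = 0.10 × 337.50 / 0.6900 = 33.75 / 0.6900 ≈ 48.91.

z_21 = 48.91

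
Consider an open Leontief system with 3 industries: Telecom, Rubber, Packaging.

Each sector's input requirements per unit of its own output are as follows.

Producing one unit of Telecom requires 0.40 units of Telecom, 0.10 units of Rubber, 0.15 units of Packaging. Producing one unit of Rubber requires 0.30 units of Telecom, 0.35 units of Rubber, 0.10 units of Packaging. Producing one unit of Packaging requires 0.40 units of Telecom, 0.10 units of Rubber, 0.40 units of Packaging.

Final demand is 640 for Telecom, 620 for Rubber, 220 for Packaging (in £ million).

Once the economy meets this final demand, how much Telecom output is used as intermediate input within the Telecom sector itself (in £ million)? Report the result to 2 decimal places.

z_TT = 1091.45

I − A =
  [   0.60    -0.30    -0.40]
  [  -0.10     0.65    -0.10]
  [  -0.15    -0.10     0.60]
Cofactors of I−A, C_ij = (−1)^(i+j)·(minor ij) (rows/columns in the sector order above):
  C_11 = (0.65)(0.60) − (-0.10)(-0.10) = 0.3800
  C_12 = −[(-0.10)(0.60) − (-0.10)(-0.15)] = 0.0750
  C_13 = (-0.10)(-0.10) − (0.65)(-0.15) = 0.1075
  C_21 = −[(-0.30)(0.60) − (-0.40)(-0.10)] = 0.2200
  C_22 = (0.60)(0.60) − (-0.40)(-0.15) = 0.3000
  C_23 = −[(0.60)(-0.10) − (-0.30)(-0.15)] = 0.1050
  C_31 = (-0.30)(-0.10) − (-0.40)(0.65) = 0.2900
  C_32 = −[(0.60)(-0.10) − (-0.40)(-0.10)] = 0.1000
  C_33 = (0.60)(0.65) − (-0.30)(-0.10) = 0.3600
det(I−A) = Σ_j (I−A)_1j·C_1j = (0.60)(0.3800) + (-0.30)(0.0750) + (-0.40)(0.1075) = 0.1625
adj(I−A) = Cᵀ =
  [ 0.3800   0.2200   0.2900]
  [ 0.0750   0.3000   0.1000]
  [ 0.1075   0.1050   0.3600]
(I − A)⁻¹ = adj(I−A) / det(I−A) ≈
  [   2.3385     1.3538     1.7846]
  [   0.4615     1.8462     0.6154]
  [   0.6615     0.6462     2.2154]
First solve x = (I − A)⁻¹ d = adj(I−A)·d / det(I−A); in particular x_T = (0.3800·640 + 0.2200·620 + 0.2900·220) / 0.1625 = 443.40 / 0.1625 ≈ 2728.6154.
Intermediate flow from T to T: z_TT = a_TT · x_T = 0.40 × 443.40 / 0.1625 = 177.36 / 0.1625 ≈ 1091.45.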